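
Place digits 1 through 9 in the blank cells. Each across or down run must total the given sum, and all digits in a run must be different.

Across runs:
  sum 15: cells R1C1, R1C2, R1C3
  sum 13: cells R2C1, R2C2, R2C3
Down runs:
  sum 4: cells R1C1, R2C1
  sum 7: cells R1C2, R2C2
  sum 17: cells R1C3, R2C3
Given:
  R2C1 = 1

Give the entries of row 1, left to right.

3 4 8

4 in 2 cells must be {1,3}; 17 in 2 cells must be {8,9}.
R1C1 = 4 − 1 = 3 completes the 4 down.
R1C3 = 8: the only remaining digit allowed by both the 15 across and the 17 down.
R2C3 = 17 − 8 = 9 completes the 17 down.
R1C2 = 15 − 11 = 4 completes the 15 across.
R2C2 = 13 − 10 = 3 completes the 13 across.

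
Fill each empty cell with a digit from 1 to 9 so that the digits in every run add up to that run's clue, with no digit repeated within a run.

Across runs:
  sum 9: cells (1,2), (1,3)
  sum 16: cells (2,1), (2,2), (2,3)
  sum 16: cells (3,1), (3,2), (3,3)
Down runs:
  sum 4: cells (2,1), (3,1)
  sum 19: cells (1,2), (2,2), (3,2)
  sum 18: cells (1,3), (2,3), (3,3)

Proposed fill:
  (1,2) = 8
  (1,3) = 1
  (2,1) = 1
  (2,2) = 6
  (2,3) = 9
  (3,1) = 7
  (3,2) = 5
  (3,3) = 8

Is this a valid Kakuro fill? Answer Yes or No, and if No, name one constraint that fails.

No — the down run (2,1)–(3,1) sums to 8, not 4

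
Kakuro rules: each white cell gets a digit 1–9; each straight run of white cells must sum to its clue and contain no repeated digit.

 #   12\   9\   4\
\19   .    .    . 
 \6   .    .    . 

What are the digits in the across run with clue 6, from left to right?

6 in 3 cells must be {1,2,3}; 4 in 2 cells must be {1,3}.
The 19 across and the 4 down share only 3, so R1C3 = 3.
The 6 across and the 12 down share only 3, so R2C1 = 3.
R2C3 = 4 − 3 = 1 completes the 4 down.
R1C1 = 12 − 3 = 9 completes the 12 down.
R1C2 = 19 − 12 = 7 completes the 19 across.
R2C2 = 6 − 4 = 2 completes the 6 across.

3, 2, 1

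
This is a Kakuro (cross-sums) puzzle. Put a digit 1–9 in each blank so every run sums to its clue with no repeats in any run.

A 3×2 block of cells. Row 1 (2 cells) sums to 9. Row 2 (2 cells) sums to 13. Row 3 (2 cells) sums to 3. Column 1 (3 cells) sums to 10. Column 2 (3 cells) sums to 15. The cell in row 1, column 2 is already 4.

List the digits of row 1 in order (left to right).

5 4

3 in 2 cells must be {1,2}.
(1,1) = 9 − 4 = 5 completes the 9 across.
Given what's placed, (2,1) must be 4 to fit the 13 across and 10 down.
(2,2) = 13 − 4 = 9 completes the 13 across.
(3,1) = 10 − 9 = 1 completes the 10 down.
(3,2) = 3 − 1 = 2 completes the 3 across.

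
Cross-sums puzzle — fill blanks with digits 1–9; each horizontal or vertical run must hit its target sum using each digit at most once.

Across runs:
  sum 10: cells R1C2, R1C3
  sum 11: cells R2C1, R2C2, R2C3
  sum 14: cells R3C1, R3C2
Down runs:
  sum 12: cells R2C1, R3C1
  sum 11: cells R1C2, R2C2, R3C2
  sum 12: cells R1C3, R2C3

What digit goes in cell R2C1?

Nothing is forced directly, so branch on R3C2, whose candidates are 5 or 6 or 8. If R3C2 = 5: that forces R3C1 = 9, R2C1 = 3, R2C2 = 2, after which R2C3 would have to be in {6} for the 11 across but in {3,4,5,7,8,9} for the 12 down — contradiction. If R3C2 = 8: then R3C1 would have to be in {6} for the 14 across but in {3,4,5,7,8,9} for the 12 down — contradiction. So R3C2 = 6.
R3C1 = 14 − 6 = 8 completes the 14 across.
R2C1 = 12 − 8 = 4 completes the 12 down.
R2C3 = 5: the only remaining digit allowed by both the 11 across and the 12 down.
R1C3 = 12 − 5 = 7 completes the 12 down.
R2C2 = 11 − 9 = 2 completes the 11 across.
R1C2 = 10 − 7 = 3 completes the 10 across.

4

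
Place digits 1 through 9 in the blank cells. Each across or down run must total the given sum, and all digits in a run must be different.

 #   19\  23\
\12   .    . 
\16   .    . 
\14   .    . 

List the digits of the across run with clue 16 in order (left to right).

16 in 2 cells must be {7,9}; 23 in 3 cells must be {6,8,9}.
The 16 across and the 23 down share only 9, so R2C2 = 9.
Given what's placed, R1C2 must be 8 to fit the 12 across and 23 down.
R2C1 = 16 − 9 = 7 completes the 16 across.
R3C2 = 23 − 17 = 6 completes the 23 down.
R1C1 = 12 − 8 = 4 completes the 12 across.
R3C1 = 14 − 6 = 8 completes the 14 across.

7, 9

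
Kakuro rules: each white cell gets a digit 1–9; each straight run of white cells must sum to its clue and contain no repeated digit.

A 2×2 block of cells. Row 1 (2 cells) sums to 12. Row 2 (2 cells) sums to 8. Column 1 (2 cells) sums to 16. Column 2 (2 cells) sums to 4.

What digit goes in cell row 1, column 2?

16 in 2 cells must be {7,9}; 4 in 2 cells must be {1,3}.
The 12 across and the 4 down share only 3, so (1,2) = 3.
The 8 across and the 16 down share only 7, so (2,1) = 7.
(2,2) = 8 − 7 = 1 completes the 8 across.
(1,1) = 12 − 3 = 9 completes the 12 across.

3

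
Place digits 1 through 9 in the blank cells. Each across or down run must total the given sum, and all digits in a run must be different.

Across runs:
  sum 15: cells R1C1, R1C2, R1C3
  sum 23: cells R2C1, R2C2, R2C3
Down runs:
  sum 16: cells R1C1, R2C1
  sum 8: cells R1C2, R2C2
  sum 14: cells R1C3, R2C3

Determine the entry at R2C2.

23 in 3 cells must be {6,8,9}; 16 in 2 cells must be {7,9}.
The 23 across and the 16 down share only 9, so R2C1 = 9.
Given what's placed, R2C2 must be 6 to fit the 23 across and 8 down.
R2C3 = 23 − 15 = 8 completes the 23 across.
R1C1 = 16 − 9 = 7 completes the 16 down.
R1C2 = 8 − 6 = 2 completes the 8 down.
R1C3 = 15 − 9 = 6 completes the 15 across.

6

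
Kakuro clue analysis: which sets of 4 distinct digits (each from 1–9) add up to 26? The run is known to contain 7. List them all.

4 distinct digits from 1–9 sum between 10 and 30.
Keeping only sets containing 7.

{2,7,8,9}; {4,6,7,9}; {5,6,7,8}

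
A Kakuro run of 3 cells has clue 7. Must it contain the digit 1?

The only way to make 7 from 3 distinct digits is {1,2,4}, which contains 1.

Yes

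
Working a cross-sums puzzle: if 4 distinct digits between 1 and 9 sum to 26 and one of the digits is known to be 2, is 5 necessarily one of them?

No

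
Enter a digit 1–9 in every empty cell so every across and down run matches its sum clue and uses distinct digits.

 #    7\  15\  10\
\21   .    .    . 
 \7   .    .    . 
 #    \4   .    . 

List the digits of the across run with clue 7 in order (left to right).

1 4 2

7 in 3 cells must be {1,2,4}; 4 in 2 cells must be {1,3}.
Nothing is forced directly, so branch on R3C2, whose candidates are 1 or 3. If R3C2 = 1: then R2C2 would have to be in {1,2,4} for the 7 across but in {5,6,8,9} for the 15 down — contradiction. So R3C2 = 3.
Given what's placed, R2C2 must be 4 to fit the 7 across and 15 down.
R3C3 = 4 − 3 = 1 completes the 4 across.
R1C2 = 15 − 7 = 8 completes the 15 down.
R2C3 = 2: the only remaining digit allowed by both the 7 across and the 10 down.
R1C3 = 10 − 3 = 7 completes the 10 down.
R2C1 = 7 − 6 = 1 completes the 7 across.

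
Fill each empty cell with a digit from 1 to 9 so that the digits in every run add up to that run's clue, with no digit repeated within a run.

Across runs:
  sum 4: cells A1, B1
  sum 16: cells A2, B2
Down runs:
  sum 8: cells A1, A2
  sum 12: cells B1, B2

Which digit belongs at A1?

4 in 2 cells must be {1,3}; 16 in 2 cells must be {7,9}.
The 4 across and the 12 down share only 3, so B1 = 3.
The 16 across and the 8 down share only 7, so A2 = 7.
B2 = 16 − 7 = 9 completes the 16 across.
A1 = 4 − 3 = 1 completes the 4 across.

1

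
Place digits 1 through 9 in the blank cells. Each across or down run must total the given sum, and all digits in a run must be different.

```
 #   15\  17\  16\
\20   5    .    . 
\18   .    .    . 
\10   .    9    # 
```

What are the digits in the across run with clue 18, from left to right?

16 in 2 cells must be {7,9}.
R3C1 = 10 − 9 = 1 completes the 10 across.
R2C1 = 15 − 6 = 9 completes the 15 down.
R2C3 = 7: the only remaining digit allowed by both the 18 across and the 16 down.
R1C3 = 16 − 7 = 9 completes the 16 down.
R2C2 = 18 − 16 = 2 completes the 18 across.
R1C2 = 20 − 14 = 6 completes the 20 across.

9 2 7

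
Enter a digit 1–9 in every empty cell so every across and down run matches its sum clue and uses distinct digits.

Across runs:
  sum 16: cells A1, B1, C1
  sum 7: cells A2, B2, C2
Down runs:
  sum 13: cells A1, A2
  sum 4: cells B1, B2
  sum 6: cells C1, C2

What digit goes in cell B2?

1

7 in 3 cells must be {1,2,4}; 4 in 2 cells must be {1,3}.
The 7 across and the 13 down share only 4, so A2 = 4.
Given what's placed, B2 must be 1 to fit the 7 across and 4 down.
C2 = 7 − 5 = 2 completes the 7 across.
A1 = 13 − 4 = 9 completes the 13 down.
B1 = 4 − 1 = 3 completes the 4 down.
C1 = 16 − 12 = 4 completes the 16 across.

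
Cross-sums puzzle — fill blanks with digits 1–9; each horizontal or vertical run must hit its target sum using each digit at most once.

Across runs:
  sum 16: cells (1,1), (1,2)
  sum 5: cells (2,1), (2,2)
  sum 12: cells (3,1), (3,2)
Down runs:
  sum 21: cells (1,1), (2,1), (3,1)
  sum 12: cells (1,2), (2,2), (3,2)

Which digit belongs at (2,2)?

1

16 in 2 cells must be {7,9}.
The 5 across and the 21 down share only 4, so (2,1) = 4.
(2,2) = 5 − 4 = 1 completes the 5 across.
Given what's placed, (1,1) must be 9 to fit the 16 across and 21 down.
(1,2) = 16 − 9 = 7 completes the 16 across.
(3,1) = 21 − 13 = 8 completes the 21 down.
(3,2) = 12 − 8 = 4 completes the 12 across.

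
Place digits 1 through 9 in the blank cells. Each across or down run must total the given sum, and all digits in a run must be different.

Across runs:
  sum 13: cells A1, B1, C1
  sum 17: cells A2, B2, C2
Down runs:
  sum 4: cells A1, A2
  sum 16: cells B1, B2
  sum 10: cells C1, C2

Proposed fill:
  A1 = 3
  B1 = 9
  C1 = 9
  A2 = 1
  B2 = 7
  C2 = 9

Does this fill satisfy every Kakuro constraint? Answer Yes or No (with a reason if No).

No — the across run A1–C1 sums to 21, not 13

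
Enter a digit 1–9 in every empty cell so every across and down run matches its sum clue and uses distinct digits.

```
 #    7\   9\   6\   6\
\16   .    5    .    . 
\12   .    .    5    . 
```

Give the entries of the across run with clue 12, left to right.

1 4 5 2

R1C3 = 6 − 5 = 1 completes the 6 down.
R2C2 = 9 − 5 = 4 completes the 9 down.
Nothing is forced directly, so branch on R1C4, whose candidates are 2 or 4. If R1C4 = 2: then R1C1 would have to be in {8} for the 16 across but in {1,2,3,4,5,6} for the 7 down — contradiction. So R1C4 = 4.
R1C1 = 16 − 10 = 6 completes the 16 across.
R2C1 = 7 − 6 = 1 completes the 7 down.
R2C4 = 12 − 10 = 2 completes the 12 across.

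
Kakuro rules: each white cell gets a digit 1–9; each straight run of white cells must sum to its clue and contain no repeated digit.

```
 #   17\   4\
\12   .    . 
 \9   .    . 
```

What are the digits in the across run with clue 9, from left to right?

17 in 2 cells must be {8,9}; 4 in 2 cells must be {1,3}.
The 12 across and the 4 down share only 3, so R1C2 = 3.
The 9 across and the 17 down share only 8, so R2C1 = 8.
R2C2 = 9 − 8 = 1 completes the 9 across.
R1C1 = 12 − 3 = 9 completes the 12 across.

8 1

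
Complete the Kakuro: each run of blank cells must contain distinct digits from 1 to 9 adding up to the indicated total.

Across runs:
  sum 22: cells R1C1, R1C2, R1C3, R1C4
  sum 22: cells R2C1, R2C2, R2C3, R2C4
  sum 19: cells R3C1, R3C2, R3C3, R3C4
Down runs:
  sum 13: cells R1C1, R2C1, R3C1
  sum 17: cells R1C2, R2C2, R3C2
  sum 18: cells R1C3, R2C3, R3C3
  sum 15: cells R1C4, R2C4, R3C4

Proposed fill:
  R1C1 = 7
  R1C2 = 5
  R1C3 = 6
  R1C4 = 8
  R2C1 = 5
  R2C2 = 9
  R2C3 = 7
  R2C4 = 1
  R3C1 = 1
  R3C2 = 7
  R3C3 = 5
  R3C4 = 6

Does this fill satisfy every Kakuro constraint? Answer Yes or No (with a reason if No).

No — the across run R1C1–R1C4 sums to 26, not 22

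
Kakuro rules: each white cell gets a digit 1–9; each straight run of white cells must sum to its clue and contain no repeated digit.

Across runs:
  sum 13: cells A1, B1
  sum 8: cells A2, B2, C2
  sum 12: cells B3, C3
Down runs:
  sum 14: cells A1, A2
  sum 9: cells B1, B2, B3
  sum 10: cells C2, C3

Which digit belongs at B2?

2

The 8 across and the 14 down share only 5, so A2 = 5.
A1 = 14 − 5 = 9 completes the 14 down.
B1 = 13 − 9 = 4 completes the 13 across.
B2 = 2: the only remaining digit allowed by both the 8 across and the 9 down.
C2 = 8 − 7 = 1 completes the 8 across.
B3 = 9 − 6 = 3 completes the 9 down.
C3 = 12 − 3 = 9 completes the 12 across.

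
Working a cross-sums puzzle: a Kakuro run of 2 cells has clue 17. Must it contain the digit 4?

No

The only way to make 17 from 2 distinct digits is {8,9}, which does not contain 4.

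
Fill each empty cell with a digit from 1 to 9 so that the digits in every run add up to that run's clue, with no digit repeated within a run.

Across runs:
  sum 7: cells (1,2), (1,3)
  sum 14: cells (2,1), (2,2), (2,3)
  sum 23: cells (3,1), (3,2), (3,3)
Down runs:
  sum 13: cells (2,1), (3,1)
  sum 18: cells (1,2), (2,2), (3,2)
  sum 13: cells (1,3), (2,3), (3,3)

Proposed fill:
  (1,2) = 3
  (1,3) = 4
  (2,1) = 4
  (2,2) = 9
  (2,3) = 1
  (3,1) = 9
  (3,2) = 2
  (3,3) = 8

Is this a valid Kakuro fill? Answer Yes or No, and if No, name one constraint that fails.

No — the down run (1,2)–(3,2) sums to 14, not 18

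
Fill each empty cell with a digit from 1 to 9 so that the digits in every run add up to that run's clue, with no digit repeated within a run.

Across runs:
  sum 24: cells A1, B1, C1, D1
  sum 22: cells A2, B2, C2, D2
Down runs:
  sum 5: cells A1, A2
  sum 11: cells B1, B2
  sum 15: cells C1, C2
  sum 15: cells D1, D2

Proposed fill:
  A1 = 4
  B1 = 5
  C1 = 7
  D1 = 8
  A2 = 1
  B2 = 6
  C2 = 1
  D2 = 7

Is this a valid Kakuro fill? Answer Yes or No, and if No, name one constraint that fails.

No — the across run A2–D2 sums to 15, not 22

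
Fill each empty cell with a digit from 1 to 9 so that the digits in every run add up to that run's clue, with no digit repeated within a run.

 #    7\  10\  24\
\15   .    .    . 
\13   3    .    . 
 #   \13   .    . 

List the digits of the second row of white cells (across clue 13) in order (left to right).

3 1 9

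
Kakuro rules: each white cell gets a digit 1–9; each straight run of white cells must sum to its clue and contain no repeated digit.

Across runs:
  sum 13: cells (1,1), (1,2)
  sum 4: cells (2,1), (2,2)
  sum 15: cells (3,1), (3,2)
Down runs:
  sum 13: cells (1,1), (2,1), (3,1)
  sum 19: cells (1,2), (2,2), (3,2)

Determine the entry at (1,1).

4 in 2 cells must be {1,3}.
The 4 across and the 19 down share only 3, so (2,2) = 3.
(2,1) = 4 − 3 = 1 completes the 4 across.
Nothing is forced directly, so branch on (1,2), whose candidates are 7 or 9. If (1,2) = 7: then (1,1) would have to be in {6} for the 13 across but in {3,4,5,7,8,9} for the 13 down — contradiction. So (1,2) = 9.
(1,1) = 13 − 9 = 4 completes the 13 across.
(3,1) = 13 − 5 = 8 completes the 13 down.
(3,2) = 15 − 8 = 7 completes the 15 across.

4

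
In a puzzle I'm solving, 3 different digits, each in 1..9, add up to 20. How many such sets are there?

3 distinct digits from 1–9 sum between 6 and 24.
Enumerating: {3,8,9}, {4,7,9}, {5,6,9}, {5,7,8}.

4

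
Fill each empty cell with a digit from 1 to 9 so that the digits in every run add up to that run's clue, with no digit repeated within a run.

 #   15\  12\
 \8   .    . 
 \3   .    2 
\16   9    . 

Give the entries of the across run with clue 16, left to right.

9 7

3 in 2 cells must be {1,2}; 16 in 2 cells must be {7,9}.
R2C1 = 3 − 2 = 1 completes the 3 across.
R3C2 = 16 − 9 = 7 completes the 16 across.
R1C1 = 15 − 10 = 5 completes the 15 down.
R1C2 = 8 − 5 = 3 completes the 8 across.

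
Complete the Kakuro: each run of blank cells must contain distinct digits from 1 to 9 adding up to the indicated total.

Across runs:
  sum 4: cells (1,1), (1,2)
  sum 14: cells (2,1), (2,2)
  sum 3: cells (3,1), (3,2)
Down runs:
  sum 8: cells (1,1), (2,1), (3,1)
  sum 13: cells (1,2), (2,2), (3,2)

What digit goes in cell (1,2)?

4 in 2 cells must be {1,3}; 3 in 2 cells must be {1,2}.
The 14 across and the 8 down share only 5, so (2,1) = 5.
(2,2) = 14 − 5 = 9 completes the 14 across.
Given what's placed, (3,2) must be 1 to fit the 3 across and 13 down.
(1,1) = 1: the only remaining digit allowed by both the 4 across and the 8 down.
(1,2) = 4 − 1 = 3 completes the 4 across.
(3,1) = 3 − 1 = 2 completes the 3 across.

3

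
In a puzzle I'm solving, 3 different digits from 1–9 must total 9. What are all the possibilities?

{1,2,6}; {1,3,5}; {2,3,4}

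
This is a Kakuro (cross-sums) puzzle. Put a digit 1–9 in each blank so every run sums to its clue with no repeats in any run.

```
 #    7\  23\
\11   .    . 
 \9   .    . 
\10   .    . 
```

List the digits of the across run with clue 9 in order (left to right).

1, 8

7 in 3 cells must be {1,2,4}; 23 in 3 cells must be {6,8,9}.
Nothing is forced directly, so branch on R1C1, whose candidates are 2 or 4. If R1C1 = 4: then R1C2 would have to be in {7} for the 11 across but in {6,8,9} for the 23 down — contradiction. So R1C1 = 2.
R1C2 = 11 − 2 = 9 completes the 11 across.
Nothing is forced directly, so branch on R2C1, whose candidates are 1 or 4. If R2C1 = 4: then R2C2 would have to be in {5} for the 9 across but in {6,8} for the 23 down — contradiction. So R2C1 = 1.
R2C2 = 9 − 1 = 8 completes the 9 across.
R3C1 = 7 − 3 = 4 completes the 7 down.
R3C2 = 10 − 4 = 6 completes the 10 across.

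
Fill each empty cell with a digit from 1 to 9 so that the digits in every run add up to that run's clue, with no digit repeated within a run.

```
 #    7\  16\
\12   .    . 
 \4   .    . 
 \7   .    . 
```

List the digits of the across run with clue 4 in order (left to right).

1 3

4 in 2 cells must be {1,3}; 7 in 3 cells must be {1,2,4}.
The 12 across and the 7 down share only 4, so R1C1 = 4.
R1C2 = 12 − 4 = 8 completes the 12 across.
Given what's placed, R2C1 must be 1 to fit the 4 across and 7 down.
R2C2 = 4 − 1 = 3 completes the 4 across.
R3C1 = 7 − 5 = 2 completes the 7 down.
R3C2 = 7 − 2 = 5 completes the 7 across.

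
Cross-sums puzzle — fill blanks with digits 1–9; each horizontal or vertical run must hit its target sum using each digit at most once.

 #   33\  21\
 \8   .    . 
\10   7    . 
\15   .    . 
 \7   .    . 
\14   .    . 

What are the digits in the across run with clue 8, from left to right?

6 2

R2C2 = 10 − 7 = 3 completes the 10 across.
No cell is forced outright now. R1C1 can only be 3 or 5 or 6 (the digits allowed by both its 8 across and its 33 down). If R1C1 = 3: that forces R1C2 = 5, R4C1 = 6, R4C2 = 1, R5C2 = 8, after which R3C2 would have to be in {6,7,8,9} for the 15 across but in {4} for the 21 down — contradiction. If R1C1 = 5: then R1C2 would have to be in {3} for the 8 across but in {1,2,4,5,6,7,8,9} for the 21 down — contradiction. So R1C1 = 6.
R1C2 = 8 − 6 = 2 completes the 8 across.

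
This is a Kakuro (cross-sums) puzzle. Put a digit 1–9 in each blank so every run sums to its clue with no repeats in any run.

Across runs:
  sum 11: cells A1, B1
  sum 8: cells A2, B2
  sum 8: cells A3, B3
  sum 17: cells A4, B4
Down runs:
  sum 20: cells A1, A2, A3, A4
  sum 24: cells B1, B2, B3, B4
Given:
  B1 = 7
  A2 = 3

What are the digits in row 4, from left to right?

8 9

17 in 2 cells must be {8,9}.
A1 = 11 − 7 = 4 completes the 11 across.
B2 = 8 − 3 = 5 completes the 8 across.
Given what's placed, B3 must be 3 to fit the 8 across and 24 down.
Given what's placed, A4 must be 8 to fit the 17 across and 20 down.
B4 = 17 − 8 = 9 completes the 17 across.
A3 = 8 − 3 = 5 completes the 8 across.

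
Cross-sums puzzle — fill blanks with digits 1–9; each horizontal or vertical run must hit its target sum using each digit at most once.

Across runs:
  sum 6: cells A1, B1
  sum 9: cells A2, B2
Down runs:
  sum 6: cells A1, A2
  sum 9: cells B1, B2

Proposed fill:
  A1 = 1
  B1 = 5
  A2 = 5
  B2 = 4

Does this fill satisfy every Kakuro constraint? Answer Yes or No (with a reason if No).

Across: 1+5=6; 5+4=9. Down: 1+5=6; 5+4=9. No digit repeats within any run.

Yes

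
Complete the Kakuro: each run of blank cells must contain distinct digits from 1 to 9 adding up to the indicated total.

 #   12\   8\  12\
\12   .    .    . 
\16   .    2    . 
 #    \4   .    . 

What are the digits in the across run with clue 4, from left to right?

1 3

4 in 2 cells must be {1,3}.
Given what's placed, R3C2 must be 1 to fit the 4 across and 8 down.
R3C3 = 4 − 1 = 3 completes the 4 across.
R1C2 = 8 − 3 = 5 completes the 8 down.
Nothing is forced directly, so branch on R1C1, whose candidates are 3 or 4. If R1C1 = 4: then R1C3 would have to be in {3} for the 12 across but in {1,2,4,5,7,8} for the 12 down — contradiction. So R1C1 = 3.
R1C3 = 12 − 8 = 4 completes the 12 across.
R2C1 = 12 − 3 = 9 completes the 12 down.
R2C3 = 16 − 11 = 5 completes the 16 across.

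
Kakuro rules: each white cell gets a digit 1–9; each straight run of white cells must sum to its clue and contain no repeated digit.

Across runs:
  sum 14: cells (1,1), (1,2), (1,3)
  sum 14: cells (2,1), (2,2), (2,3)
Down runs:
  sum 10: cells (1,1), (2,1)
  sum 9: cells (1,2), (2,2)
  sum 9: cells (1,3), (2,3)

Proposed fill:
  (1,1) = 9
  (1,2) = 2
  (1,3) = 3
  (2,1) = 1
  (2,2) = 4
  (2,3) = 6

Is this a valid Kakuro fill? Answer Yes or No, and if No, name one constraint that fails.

No — the across run (2,1)–(2,3) sums to 11, not 14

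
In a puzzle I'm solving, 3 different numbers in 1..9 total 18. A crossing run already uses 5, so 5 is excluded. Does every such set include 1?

No

Counterexample: {2,7,9} sums to 18 under that restriction without using 1.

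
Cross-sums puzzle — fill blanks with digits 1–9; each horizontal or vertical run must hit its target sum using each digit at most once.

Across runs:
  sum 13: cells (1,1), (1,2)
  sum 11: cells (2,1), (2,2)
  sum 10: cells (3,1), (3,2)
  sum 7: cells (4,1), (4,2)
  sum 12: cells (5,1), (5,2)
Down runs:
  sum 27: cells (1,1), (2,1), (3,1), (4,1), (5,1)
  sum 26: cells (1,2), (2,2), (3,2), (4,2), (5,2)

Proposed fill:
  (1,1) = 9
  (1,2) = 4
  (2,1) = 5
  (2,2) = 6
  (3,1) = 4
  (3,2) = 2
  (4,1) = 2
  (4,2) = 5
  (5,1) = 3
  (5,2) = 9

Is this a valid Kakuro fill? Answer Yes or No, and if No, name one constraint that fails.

No — the down run (1,1)–(5,1) sums to 23, not 27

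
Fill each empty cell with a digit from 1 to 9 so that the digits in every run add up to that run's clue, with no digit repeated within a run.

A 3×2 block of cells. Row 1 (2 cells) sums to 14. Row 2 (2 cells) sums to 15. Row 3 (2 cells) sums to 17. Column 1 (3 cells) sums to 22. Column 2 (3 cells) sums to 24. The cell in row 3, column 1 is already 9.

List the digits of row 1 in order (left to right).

5 9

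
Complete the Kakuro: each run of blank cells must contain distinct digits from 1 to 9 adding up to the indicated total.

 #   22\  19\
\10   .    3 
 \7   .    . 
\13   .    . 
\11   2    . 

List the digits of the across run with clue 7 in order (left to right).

5 2

R1C1 = 10 − 3 = 7 completes the 10 across.
R4C2 = 11 − 2 = 9 completes the 11 across.
Nothing is forced directly, so branch on R2C1, whose candidates are 4 or 5. If R2C1 = 4: then R2C2 would have to be in {3} for the 7 across but in {1,2,5,6} for the 19 down — contradiction. So R2C1 = 5.
R2C2 = 7 − 5 = 2 completes the 7 across.
R3C1 = 22 − 14 = 8 completes the 22 down.
R3C2 = 13 − 8 = 5 completes the 13 across.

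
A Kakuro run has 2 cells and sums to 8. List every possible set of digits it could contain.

2 distinct digits from 1–9 sum between 3 and 17.

{1,7}; {2,6}; {3,5}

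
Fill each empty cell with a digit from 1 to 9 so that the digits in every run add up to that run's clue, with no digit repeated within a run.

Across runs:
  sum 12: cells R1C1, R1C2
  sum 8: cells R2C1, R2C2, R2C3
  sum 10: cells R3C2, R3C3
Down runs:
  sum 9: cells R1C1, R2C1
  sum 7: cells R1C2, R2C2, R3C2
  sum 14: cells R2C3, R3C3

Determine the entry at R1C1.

7 in 3 cells must be {1,2,4}.
The 12 across and the 7 down share only 4, so R1C2 = 4.
Intersecting the 8 across with the 14 down forces R2C3 = 5.
R3C3 = 14 − 5 = 9 completes the 14 down.
R1C1 = 12 − 4 = 8 completes the 12 across.
R2C1 = 9 − 8 = 1 completes the 9 down.
R2C2 = 8 − 6 = 2 completes the 8 across.
R3C2 = 10 − 9 = 1 completes the 10 across.

8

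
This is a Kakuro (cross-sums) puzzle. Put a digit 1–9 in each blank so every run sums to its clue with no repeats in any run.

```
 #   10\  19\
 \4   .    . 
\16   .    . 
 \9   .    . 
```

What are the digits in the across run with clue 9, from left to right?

2, 7

4 in 2 cells must be {1,3}; 16 in 2 cells must be {7,9}.
The 4 across and the 19 down share only 3, so R1C2 = 3.
The 16 across and the 10 down share only 7, so R2C1 = 7.
R2C2 = 16 − 7 = 9 completes the 16 across.
R3C2 = 19 − 12 = 7 completes the 19 down.
R1C1 = 4 − 3 = 1 completes the 4 across.
R3C1 = 9 − 7 = 2 completes the 9 across.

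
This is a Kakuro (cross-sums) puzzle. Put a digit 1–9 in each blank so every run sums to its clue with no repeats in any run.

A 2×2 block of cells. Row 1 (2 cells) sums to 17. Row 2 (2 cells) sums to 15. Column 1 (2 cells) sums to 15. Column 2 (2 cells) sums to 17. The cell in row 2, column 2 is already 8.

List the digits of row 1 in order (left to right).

8 9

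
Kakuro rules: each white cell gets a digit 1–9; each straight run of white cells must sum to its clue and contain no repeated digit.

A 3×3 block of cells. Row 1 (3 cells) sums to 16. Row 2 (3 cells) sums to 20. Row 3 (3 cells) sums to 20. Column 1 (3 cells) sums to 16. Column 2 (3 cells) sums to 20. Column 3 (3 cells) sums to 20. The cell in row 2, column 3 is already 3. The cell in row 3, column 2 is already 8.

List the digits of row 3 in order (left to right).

(2,2) = 9: the only remaining digit allowed by both the 20 across and the 20 down.
Given what's placed, (3,3) must be 9 to fit the 20 across and 20 down.
(1,2) = 20 − 17 = 3 completes the 20 down.
(1,3) = 20 − 12 = 8 completes the 20 down.
(2,1) = 20 − 12 = 8 completes the 20 across.
(3,1) = 20 − 17 = 3 completes the 20 across.
(1,1) = 16 − 11 = 5 completes the 16 across.

3 8 9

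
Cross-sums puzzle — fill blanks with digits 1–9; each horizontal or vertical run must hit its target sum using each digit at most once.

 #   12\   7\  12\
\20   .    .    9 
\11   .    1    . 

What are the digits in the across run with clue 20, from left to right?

R1C2 = 7 − 1 = 6 completes the 7 down.
R2C3 = 12 − 9 = 3 completes the 12 down.
R1C1 = 20 − 15 = 5 completes the 20 across.
R2C1 = 11 − 4 = 7 completes the 11 across.

5 6 9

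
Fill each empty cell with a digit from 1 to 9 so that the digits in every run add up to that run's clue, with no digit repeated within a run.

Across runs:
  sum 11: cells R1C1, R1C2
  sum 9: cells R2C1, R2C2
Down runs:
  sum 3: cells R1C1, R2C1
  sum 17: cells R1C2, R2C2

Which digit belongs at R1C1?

2

3 in 2 cells must be {1,2}; 17 in 2 cells must be {8,9}.
The 11 across and the 3 down share only 2, so R1C1 = 2.
R1C2 = 11 − 2 = 9 completes the 11 across.
R2C1 = 3 − 2 = 1 completes the 3 down.
R2C2 = 9 − 1 = 8 completes the 9 across.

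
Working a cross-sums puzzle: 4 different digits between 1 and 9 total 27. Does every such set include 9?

Yes

Every partition of 27 into 4 distinct digits includes 9: {3,7,8,9}, {4,6,8,9}, {5,6,7,9}.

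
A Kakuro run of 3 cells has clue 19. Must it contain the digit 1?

No

Counterexample: {2,8,9} sums to 19 without using 1.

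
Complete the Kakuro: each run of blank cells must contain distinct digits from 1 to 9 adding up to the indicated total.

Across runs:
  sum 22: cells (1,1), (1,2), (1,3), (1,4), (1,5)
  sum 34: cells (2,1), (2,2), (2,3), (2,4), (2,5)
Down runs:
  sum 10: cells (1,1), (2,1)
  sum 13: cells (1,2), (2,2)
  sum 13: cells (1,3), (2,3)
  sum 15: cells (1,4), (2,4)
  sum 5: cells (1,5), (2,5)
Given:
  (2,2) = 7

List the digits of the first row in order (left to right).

34 in 5 cells must be {4,6,7,8,9}.
(1,2) = 13 − 7 = 6 completes the 13 down.
Given what's placed, (2,5) must be 4 to fit the 34 across and 5 down.
(1,5) = 5 − 4 = 1 completes the 5 down.
Nothing is forced directly, so branch on (1,4), whose candidates are 7 or 8 or 9. If (1,4) = 7: that forces (1,1) = 3, (1,3) = 5, after which (2,1) would have to be in {6,8,9} for the 34 across but in {7} for the 10 down — contradiction. If (1,4) = 8: then (2,4) would have to be in {6,8,9} for the 34 across but in {7} for the 15 down — contradiction. So (1,4) = 9.
Given what's placed, (1,3) must be 4 to fit the 22 across and 13 down.
(2,3) = 13 − 4 = 9 completes the 13 down.
(2,4) = 15 − 9 = 6 completes the 15 down.
(1,1) = 22 − 20 = 2 completes the 22 across.

2 6 4 9 1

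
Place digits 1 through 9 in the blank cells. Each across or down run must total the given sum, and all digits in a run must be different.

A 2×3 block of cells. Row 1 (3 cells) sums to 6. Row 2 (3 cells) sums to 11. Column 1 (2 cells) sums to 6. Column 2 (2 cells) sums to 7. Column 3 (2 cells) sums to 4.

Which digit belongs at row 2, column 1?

4

6 in 3 cells must be {1,2,3}; 4 in 2 cells must be {1,3}.
Nothing is forced directly, so branch on (1,1), whose candidates are 1 or 2. If (1,1) = 1: that forces (1,3) = 3, (2,1) = 5, after which (2,3) would have to be in {2,4} for the 11 across but in {1} for the 4 down — contradiction. So (1,1) = 2.
(2,1) = 6 − 2 = 4 completes the 6 down.
Given what's placed, (2,3) must be 1 to fit the 11 across and 4 down.
(1,3) = 4 − 1 = 3 completes the 4 down.
(2,2) = 11 − 5 = 6 completes the 11 across.
(1,2) = 6 − 5 = 1 completes the 6 across.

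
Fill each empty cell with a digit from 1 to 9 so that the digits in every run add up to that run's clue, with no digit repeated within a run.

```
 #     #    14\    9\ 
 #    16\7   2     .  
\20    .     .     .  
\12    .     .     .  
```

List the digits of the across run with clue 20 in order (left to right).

16 in 2 cells must be {7,9}.
R1C3 = 7 − 2 = 5 completes the 7 across.
R2C3 = 3: the only remaining digit allowed by both the 20 across and the 9 down.
R3C3 = 9 − 8 = 1 completes the 9 down.
R2C1 = 9: the only remaining digit allowed by both the 20 across and the 16 down.
R2C2 = 20 − 12 = 8 completes the 20 across.
R3C1 = 16 − 9 = 7 completes the 16 down.
R3C2 = 12 − 8 = 4 completes the 12 across.

9, 8, 3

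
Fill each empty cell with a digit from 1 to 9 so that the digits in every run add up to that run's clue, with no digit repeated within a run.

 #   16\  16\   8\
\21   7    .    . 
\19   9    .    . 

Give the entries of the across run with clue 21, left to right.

7 9 5

16 in 2 cells must be {7,9}.
Given what's placed, R1C2 must be 9 to fit the 21 across and 16 down.
R1C3 = 21 − 16 = 5 completes the 21 across.
R2C2 = 16 − 9 = 7 completes the 16 down.
R2C3 = 19 − 16 = 3 completes the 19 across.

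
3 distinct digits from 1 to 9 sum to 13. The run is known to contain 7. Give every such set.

{1,5,7}; {2,4,7}

3 distinct digits from 1–9 sum between 6 and 24.
Keeping only sets containing 7.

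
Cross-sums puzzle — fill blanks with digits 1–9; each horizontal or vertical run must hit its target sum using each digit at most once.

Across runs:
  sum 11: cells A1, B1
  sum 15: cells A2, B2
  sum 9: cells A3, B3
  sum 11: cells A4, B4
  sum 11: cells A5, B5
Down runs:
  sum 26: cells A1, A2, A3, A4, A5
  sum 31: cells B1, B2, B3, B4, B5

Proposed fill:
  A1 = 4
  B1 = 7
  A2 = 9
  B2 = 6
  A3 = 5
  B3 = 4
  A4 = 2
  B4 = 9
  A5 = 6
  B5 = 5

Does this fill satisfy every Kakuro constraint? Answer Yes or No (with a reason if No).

Across: 4+7=11; 9+6=15; 5+4=9; 2+9=11; 6+5=11. Down: 4+9+5+2+6=26; 7+6+4+9+5=31. No digit repeats within any run.

Yes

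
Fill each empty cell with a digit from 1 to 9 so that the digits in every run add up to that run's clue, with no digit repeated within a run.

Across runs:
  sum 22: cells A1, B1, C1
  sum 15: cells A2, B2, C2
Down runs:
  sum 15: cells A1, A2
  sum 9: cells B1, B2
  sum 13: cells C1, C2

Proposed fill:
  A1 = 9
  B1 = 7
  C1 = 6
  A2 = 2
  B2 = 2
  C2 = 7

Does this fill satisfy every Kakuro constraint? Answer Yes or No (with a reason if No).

No — the down run A1–A2 sums to 11, not 15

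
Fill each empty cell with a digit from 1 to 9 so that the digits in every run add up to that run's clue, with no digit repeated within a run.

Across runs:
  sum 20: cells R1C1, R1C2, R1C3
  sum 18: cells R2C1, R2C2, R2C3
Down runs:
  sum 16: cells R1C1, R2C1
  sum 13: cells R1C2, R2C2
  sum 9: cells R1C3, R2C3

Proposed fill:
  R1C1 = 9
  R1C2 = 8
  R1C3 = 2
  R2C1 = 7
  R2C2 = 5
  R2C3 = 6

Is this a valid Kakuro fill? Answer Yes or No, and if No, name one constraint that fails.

No — the across run R1C1–R1C3 sums to 19, not 20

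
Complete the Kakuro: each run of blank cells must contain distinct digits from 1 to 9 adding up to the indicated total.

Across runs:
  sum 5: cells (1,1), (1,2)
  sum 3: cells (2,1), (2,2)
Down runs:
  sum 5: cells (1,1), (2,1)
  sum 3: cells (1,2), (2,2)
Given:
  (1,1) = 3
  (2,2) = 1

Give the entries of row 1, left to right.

3 in 2 cells must be {1,2}.
(1,2) = 5 − 3 = 2 completes the 5 across.
(2,1) = 3 − 1 = 2 completes the 3 across.

3, 2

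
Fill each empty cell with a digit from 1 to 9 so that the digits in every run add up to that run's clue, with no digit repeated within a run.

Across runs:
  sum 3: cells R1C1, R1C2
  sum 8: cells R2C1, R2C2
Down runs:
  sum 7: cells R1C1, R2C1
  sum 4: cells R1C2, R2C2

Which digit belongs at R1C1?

2

3 in 2 cells must be {1,2}; 4 in 2 cells must be {1,3}.
The 3 across and the 4 down share only 1, so R1C2 = 1.
R2C2 = 4 − 1 = 3 completes the 4 down.
R1C1 = 3 − 1 = 2 completes the 3 across.
R2C1 = 8 − 3 = 5 completes the 8 across.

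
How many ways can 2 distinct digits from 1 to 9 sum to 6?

2 distinct digits from 1–9 sum between 3 and 17.
Enumerating: {1,5}, {2,4}.

2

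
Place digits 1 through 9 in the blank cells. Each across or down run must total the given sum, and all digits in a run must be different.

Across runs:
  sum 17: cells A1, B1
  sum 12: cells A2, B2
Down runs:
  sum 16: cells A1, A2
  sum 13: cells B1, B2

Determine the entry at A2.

7

17 in 2 cells must be {8,9}; 16 in 2 cells must be {7,9}.
The 17 across and the 16 down share only 9, so A1 = 9.
B1 = 17 − 9 = 8 completes the 17 across.
A2 = 16 − 9 = 7 completes the 16 down.
B2 = 12 − 7 = 5 completes the 12 across.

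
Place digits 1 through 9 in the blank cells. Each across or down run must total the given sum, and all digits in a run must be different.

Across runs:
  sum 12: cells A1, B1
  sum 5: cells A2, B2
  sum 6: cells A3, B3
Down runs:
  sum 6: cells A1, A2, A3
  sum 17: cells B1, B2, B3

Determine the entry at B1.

9

6 in 3 cells must be {1,2,3}.
The 12 across and the 6 down share only 3, so A1 = 3.
B1 = 12 − 3 = 9 completes the 12 across.
Nothing is forced directly, so branch on A2, whose candidates are 1 or 2. If A2 = 1: then B2 would have to be in {4} for the 5 across but in {1,2,3,5,6,7} for the 17 down — contradiction. So A2 = 2.
B2 = 5 − 2 = 3 completes the 5 across.
A3 = 6 − 5 = 1 completes the 6 down.
B3 = 6 − 1 = 5 completes the 6 across.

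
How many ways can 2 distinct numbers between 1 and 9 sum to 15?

2

2 distinct digits from 1–9 sum between 3 and 17.
Enumerating: {6,9}, {7,8}.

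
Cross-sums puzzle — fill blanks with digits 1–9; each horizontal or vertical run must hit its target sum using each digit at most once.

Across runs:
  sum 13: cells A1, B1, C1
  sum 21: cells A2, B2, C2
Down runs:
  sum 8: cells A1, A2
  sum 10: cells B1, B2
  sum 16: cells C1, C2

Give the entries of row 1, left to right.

3 1 9

16 in 2 cells must be {7,9}.
Nothing is forced directly, so branch on A2, whose candidates are 5 or 6 or 7. If A2 = 6: that forces A1 = 2, C1 = 7, after which C2 would have to be in {7,8} for the 21 across but in {9} for the 16 down — contradiction. If A2 = 7: that forces A1 = 1, C2 = 9, C1 = 7, after which B2 would have to be in {5} for the 21 across but in {1,2,3,4,6,7,8,9} for the 10 down — contradiction. So A2 = 5.
A1 = 8 − 5 = 3 completes the 8 down.
Given what's placed, C1 must be 9 to fit the 13 across and 16 down.
C2 = 16 − 9 = 7 completes the 16 down.
B1 = 13 − 12 = 1 completes the 13 across.
B2 = 21 − 12 = 9 completes the 21 across.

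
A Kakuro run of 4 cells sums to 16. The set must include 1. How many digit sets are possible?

4 distinct digits from 1–9 sum between 10 and 30.
Keeping only sets containing 1.
Enumerating: {1,2,4,9}, {1,2,5,8}, {1,2,6,7}, {1,3,4,8}, {1,3,5,7}, {1,4,5,6}.

6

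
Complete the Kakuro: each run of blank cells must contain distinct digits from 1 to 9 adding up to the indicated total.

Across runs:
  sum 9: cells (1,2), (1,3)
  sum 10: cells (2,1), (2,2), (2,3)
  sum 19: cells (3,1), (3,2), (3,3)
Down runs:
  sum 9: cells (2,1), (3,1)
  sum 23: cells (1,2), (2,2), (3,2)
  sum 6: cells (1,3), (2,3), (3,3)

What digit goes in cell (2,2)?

23 in 3 cells must be {6,8,9}; 6 in 3 cells must be {1,2,3}.
Only 6 fits (2,2) under both its across sum 10 and down sum 23.

6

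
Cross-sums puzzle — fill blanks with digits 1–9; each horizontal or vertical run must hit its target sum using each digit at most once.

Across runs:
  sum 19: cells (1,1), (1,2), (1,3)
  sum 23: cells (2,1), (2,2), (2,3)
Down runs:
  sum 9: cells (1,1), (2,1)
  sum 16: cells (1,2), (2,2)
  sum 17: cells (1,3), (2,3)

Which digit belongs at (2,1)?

6

23 in 3 cells must be {6,8,9}; 16 in 2 cells must be {7,9}; 17 in 2 cells must be {8,9}.
The 23 across and the 16 down share only 9, so (2,2) = 9.
Given what's placed, (2,3) must be 8 to fit the 23 across and 17 down.
(1,2) = 16 − 9 = 7 completes the 16 down.
(1,3) = 17 − 8 = 9 completes the 17 down.
(2,1) = 23 − 17 = 6 completes the 23 across.
(1,1) = 19 − 16 = 3 completes the 19 across.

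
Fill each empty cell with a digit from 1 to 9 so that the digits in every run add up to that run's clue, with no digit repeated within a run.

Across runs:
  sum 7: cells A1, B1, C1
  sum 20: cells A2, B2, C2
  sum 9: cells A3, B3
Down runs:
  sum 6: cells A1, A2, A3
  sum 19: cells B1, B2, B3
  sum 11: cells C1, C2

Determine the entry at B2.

7 in 3 cells must be {1,2,4}; 6 in 3 cells must be {1,2,3}.
Only 3 fits A2 under both its across sum 20 and down sum 6.
Nothing is forced directly, so branch on C2, whose candidates are 8 or 9. If C2 = 8: then C1 would have to be in {1,2,4} for the 7 across but in {3} for the 11 down — contradiction. So C2 = 9.
C1 = 11 − 9 = 2 completes the 11 down.
B2 = 20 − 12 = 8 completes the 20 across.

8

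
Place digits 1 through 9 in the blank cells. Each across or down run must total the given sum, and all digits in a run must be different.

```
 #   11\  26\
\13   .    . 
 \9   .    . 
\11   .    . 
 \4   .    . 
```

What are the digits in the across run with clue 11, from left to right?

2 9

4 in 2 cells must be {1,3}; 11 in 4 cells must be {1,2,3,5}.
Only 5 fits R1C1 under both its across sum 13 and down sum 11.
R1C2 = 13 − 5 = 8 completes the 13 across.
Given what's placed, R4C2 must be 3 to fit the 4 across and 26 down.
R2C2 = 6: the only remaining digit allowed by both the 9 across and the 26 down.
R3C2 = 26 − 17 = 9 completes the 26 down.
R4C1 = 4 − 3 = 1 completes the 4 across.
R2C1 = 9 − 6 = 3 completes the 9 across.
R3C1 = 11 − 9 = 2 completes the 11 across.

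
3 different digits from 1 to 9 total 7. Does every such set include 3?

No

The only way to make 7 from 3 distinct digits is {1,2,4}, which does not contain 3.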